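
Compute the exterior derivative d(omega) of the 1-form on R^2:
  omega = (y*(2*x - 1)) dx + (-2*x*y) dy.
d(omega) = (-2*x - 2*y + 1) dx ∧ dy

For a 1-form omega = sum_i f_i dx_i, the exterior derivative is
  d(omega) = sum_{i < j} (∂f_j/∂x_i - ∂f_i/∂x_j) dx_i ∧ dx_j.
  coefficient of dx ∧ dy: ∂f_2/∂x - ∂f_1/∂y = ∂(-2*x*y)/∂x - ∂(y*(2*x - 1))/∂y = -2*x - 2*y + 1
Assembling: d(omega) = (-2*x - 2*y + 1) dx ∧ dy.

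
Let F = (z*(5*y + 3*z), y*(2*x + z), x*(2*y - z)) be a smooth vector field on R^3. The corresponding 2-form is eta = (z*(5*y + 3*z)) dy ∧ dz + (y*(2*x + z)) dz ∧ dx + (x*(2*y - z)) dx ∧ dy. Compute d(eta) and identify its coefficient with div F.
d(eta) = (x + z) dx ∧ dy ∧ dz; div F = x + z

For a 2-form in R^3 of the form above, applying d gives a 3-form with coefficient ∂P/∂x + ∂Q/∂y + ∂R/∂z:
  ∂P/∂x = 0
  ∂Q/∂y = 2*x + z
  ∂R/∂z = -x
Sum = x + z, which is exactly div F.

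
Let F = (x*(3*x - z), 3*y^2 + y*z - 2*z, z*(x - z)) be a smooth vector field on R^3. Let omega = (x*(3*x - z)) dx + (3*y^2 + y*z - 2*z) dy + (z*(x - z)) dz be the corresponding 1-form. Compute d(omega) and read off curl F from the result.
d(omega) = (2 - y) dy ∧ dz + (-x - z) dz ∧ dx + (0) dx ∧ dy; curl F = (2 - y, -x - z, 0)

d omega = sum_{i<j} (∂f_j/∂x_i - ∂f_i/∂x_j) dx_i ∧ dx_j. Under the identification (dy ∧ dz, dz ∧ dx, dx ∧ dy) ↔ (e_x, e_y, e_z), the coefficients are exactly the components of curl F. Compute:
  ∂R/∂y - ∂Q/∂z = (0) - (y - 2) = 2 - y
  ∂P/∂z - ∂R/∂x = (-x) - (z) = -x - z
  ∂Q/∂x - ∂P/∂y = (0) - (0) = 0.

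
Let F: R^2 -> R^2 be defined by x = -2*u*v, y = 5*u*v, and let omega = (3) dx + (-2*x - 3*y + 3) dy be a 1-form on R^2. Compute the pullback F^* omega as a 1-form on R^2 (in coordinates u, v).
F^* omega = (v*(-55*u*v + 9)) du + (u*(-55*u*v + 9)) dv

Using F^*(f dg) = (f ∘ F) d(g ∘ F), substitute each coordinate x_i by F_i(u, v) in f_i, and replace dx_i by d F_i = (∂F_i/∂u) du + (∂F_i/∂v) dv.
  For the x component: f_1(F) = 3; d F_1 = (-2*v) du + (-2*u) dv
  For the y component: f_2(F) = -11*u*v + 3; d F_2 = (5*v) du + (5*u) dv
Combining and collecting du, dv coefficients:
  coeff of du: v*(-55*u*v + 9)
  coeff of dv: u*(-55*u*v + 9)
F^* omega = (v*(-55*u*v + 9)) du + (u*(-55*u*v + 9)) dv.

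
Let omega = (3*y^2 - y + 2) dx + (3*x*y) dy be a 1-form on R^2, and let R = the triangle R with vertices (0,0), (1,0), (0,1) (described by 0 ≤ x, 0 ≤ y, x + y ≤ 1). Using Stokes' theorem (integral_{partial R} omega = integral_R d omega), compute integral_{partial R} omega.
integral_(partial R) omega = 0

Stokes: integral_partial_R omega = integral_R d omega with d omega = (∂Q/∂x - ∂P/∂y) dx ∧ dy.
  ∂Q/∂x = 3*y
  ∂P/∂y = 6*y - 1
  integrand = ∂Q/∂x - ∂P/∂y = 1 - 3*y.
Integrating over R: integral_0^1 integral_0^{1-x} (1 - 3*y) dy dx = 0.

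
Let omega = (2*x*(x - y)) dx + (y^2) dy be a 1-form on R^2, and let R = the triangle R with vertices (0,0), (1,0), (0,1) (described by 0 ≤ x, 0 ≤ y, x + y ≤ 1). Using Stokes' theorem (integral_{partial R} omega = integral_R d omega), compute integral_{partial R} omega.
integral_(partial R) omega = 1/3

Stokes: integral_partial_R omega = integral_R d omega with d omega = (∂Q/∂x - ∂P/∂y) dx ∧ dy.
  ∂Q/∂x = 0
  ∂P/∂y = -2*x
  integrand = ∂Q/∂x - ∂P/∂y = 2*x.
Integrating over R: integral_0^1 integral_0^{1-x} (2*x) dy dx = 1/3.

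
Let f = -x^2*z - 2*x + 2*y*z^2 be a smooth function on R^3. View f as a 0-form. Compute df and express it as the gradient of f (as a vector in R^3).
df = (-2*x*z - 2) dx + (2*z^2) dy + (-x^2 + 4*y*z) dz; grad f = (-2*x*z - 2, 2*z^2, -x^2 + 4*y*z)

For a 0-form f, d f = (∂f/∂x) dx + (∂f/∂y) dy + (∂f/∂z) dz. The components of the vector representation are exactly the entries of grad f in Cartesian coordinates:
  ∂f/∂x = -2*x*z - 2
  ∂f/∂y = 2*z^2
  ∂f/∂z = -x^2 + 4*y*z.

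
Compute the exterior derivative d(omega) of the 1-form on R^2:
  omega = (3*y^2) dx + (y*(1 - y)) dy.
d(omega) = (-6*y) dx ∧ dy

For a 1-form omega = sum_i f_i dx_i, the exterior derivative is
  d(omega) = sum_{i < j} (∂f_j/∂x_i - ∂f_i/∂x_j) dx_i ∧ dx_j.
  coefficient of dx ∧ dy: ∂f_2/∂x - ∂f_1/∂y = ∂(y*(1 - y))/∂x - ∂(3*y^2)/∂y = -6*y
Assembling: d(omega) = (-6*y) dx ∧ dy.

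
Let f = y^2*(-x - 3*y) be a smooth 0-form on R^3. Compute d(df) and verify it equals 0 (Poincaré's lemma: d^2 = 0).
d(df) = 0

Step 1: df = sum_i (∂f/∂x_i) dx_i = (-y^2) dx + (y*(-2*x - 9*y)) dy + (0) dz.
Step 2: Apply d again. Using the 1-form formula, the coefficient of dx ∧ dy in d(df) is ∂^2 f/∂x ∂y - ∂^2 f/∂y ∂x = (-2*y) - (-2*y) = 0 (equality of mixed partials for smooth f).
Similarly for dx ∧ dz and dy ∧ dz — all coefficients vanish. So d(df) = 0.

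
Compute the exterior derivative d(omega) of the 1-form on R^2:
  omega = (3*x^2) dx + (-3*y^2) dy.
d(omega) = 0

For a 1-form omega = sum_i f_i dx_i, the exterior derivative is
  d(omega) = sum_{i < j} (∂f_j/∂x_i - ∂f_i/∂x_j) dx_i ∧ dx_j.

Assembling: d(omega) = 0.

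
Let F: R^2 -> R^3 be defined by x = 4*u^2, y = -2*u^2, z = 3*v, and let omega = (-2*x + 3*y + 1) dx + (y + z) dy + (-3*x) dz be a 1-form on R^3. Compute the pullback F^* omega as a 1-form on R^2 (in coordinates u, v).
F^* omega = (4*u*(-26*u^2 - 3*v + 2)) du + (-36*u^2) dv

Using F^*(f dg) = (f ∘ F) d(g ∘ F), substitute each coordinate x_i by F_i(u, v) in f_i, and replace dx_i by d F_i = (∂F_i/∂u) du + (∂F_i/∂v) dv.
  For the x component: f_1(F) = 1 - 14*u^2; d F_1 = (8*u) du + (0) dv
  For the y component: f_2(F) = -2*u^2 + 3*v; d F_2 = (-4*u) du + (0) dv
  For the z component: f_3(F) = -12*u^2; d F_3 = (0) du + (3) dv
Combining and collecting du, dv coefficients:
  coeff of du: 4*u*(-26*u^2 - 3*v + 2)
  coeff of dv: -36*u^2
F^* omega = (4*u*(-26*u^2 - 3*v + 2)) du + (-36*u^2) dv.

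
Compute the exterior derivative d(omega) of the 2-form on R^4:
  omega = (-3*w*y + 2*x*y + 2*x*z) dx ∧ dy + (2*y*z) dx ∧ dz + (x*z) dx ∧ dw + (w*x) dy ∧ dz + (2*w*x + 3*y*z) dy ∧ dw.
d(omega) = (w + 2*x - 2*z) dx ∧ dy ∧ dz + (2*w - 3*y) dx ∧ dy ∧ dw + (-x) dx ∧ dz ∧ dw + (x - 3*y) dy ∧ dz ∧ dw

For a 2-form omega = sum_{i<j} g_{ij} dx_i ∧ dx_j, the exterior derivative is
  d(omega) = sum_{i<j} d(g_{ij}) ∧ dx_i ∧ dx_j = sum_{i<j, k} (∂g_{ij}/∂x_k) dx_k ∧ dx_i ∧ dx_j.
Expand each term, using dx_k ∧ dx_i ∧ dx_j = sgn(permutation) dx_{(a)} ∧ dx_{(b)} ∧ dx_{(c)} with (a < b < c) sorted:
  d(-3*w*y + 2*x*y + 2*x*z) includes (∂/∂z)(-3*w*y + 2*x*y + 2*x*z) dz = (2*x) dz, which multiplied by dx ∧ dy gives (2*x) dx ∧ dy ∧ dz
  d(-3*w*y + 2*x*y + 2*x*z) includes (∂/∂w)(-3*w*y + 2*x*y + 2*x*z) dw = (-3*y) dw, which multiplied by dx ∧ dy gives (-3*y) dx ∧ dy ∧ dw
  d(2*y*z) includes (∂/∂y)(2*y*z) dy = (2*z) dy, which multiplied by dx ∧ dz gives (-2*z) dx ∧ dy ∧ dz
  d(x*z) includes (∂/∂z)(x*z) dz = (x) dz, which multiplied by dx ∧ dw gives (-x) dx ∧ dz ∧ dw
  d(w*x) includes (∂/∂x)(w*x) dx = (w) dx, which multiplied by dy ∧ dz gives (w) dx ∧ dy ∧ dz
  d(w*x) includes (∂/∂w)(w*x) dw = (x) dw, which multiplied by dy ∧ dz gives (x) dy ∧ dz ∧ dw
  d(2*w*x + 3*y*z) includes (∂/∂x)(2*w*x + 3*y*z) dx = (2*w) dx, which multiplied by dy ∧ dw gives (2*w) dx ∧ dy ∧ dw
  d(2*w*x + 3*y*z) includes (∂/∂z)(2*w*x + 3*y*z) dz = (3*y) dz, which multiplied by dy ∧ dw gives (-3*y) dy ∧ dz ∧ dw
Collecting like 3-forms: d(omega) = (w + 2*x - 2*z) dx ∧ dy ∧ dz + (2*w - 3*y) dx ∧ dy ∧ dw + (-x) dx ∧ dz ∧ dw + (x - 3*y) dy ∧ dz ∧ dw.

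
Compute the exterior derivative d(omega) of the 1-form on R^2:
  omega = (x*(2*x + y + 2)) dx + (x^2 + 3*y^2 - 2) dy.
d(omega) = (x) dx ∧ dy

For a 1-form omega = sum_i f_i dx_i, the exterior derivative is
  d(omega) = sum_{i < j} (∂f_j/∂x_i - ∂f_i/∂x_j) dx_i ∧ dx_j.
  coefficient of dx ∧ dy: ∂f_2/∂x - ∂f_1/∂y = ∂(x^2 + 3*y^2 - 2)/∂x - ∂(x*(2*x + y + 2))/∂y = x
Assembling: d(omega) = (x) dx ∧ dy.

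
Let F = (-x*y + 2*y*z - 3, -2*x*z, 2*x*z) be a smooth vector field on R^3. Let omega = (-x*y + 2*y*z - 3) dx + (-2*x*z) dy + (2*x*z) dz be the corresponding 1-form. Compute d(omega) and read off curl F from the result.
d(omega) = (2*x) dy ∧ dz + (2*y - 2*z) dz ∧ dx + (x - 4*z) dx ∧ dy; curl F = (2*x, 2*y - 2*z, x - 4*z)

d omega = sum_{i<j} (∂f_j/∂x_i - ∂f_i/∂x_j) dx_i ∧ dx_j. Under the identification (dy ∧ dz, dz ∧ dx, dx ∧ dy) ↔ (e_x, e_y, e_z), the coefficients are exactly the components of curl F. Compute:
  ∂R/∂y - ∂Q/∂z = (0) - (-2*x) = 2*x
  ∂P/∂z - ∂R/∂x = (2*y) - (2*z) = 2*y - 2*z
  ∂Q/∂x - ∂P/∂y = (-2*z) - (-x + 2*z) = x - 4*z.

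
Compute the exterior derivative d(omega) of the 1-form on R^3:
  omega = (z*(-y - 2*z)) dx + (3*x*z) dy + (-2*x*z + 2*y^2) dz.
d(omega) = (4*z) dx ∧ dy + (y + 2*z) dx ∧ dz + (-3*x + 4*y) dy ∧ dz

For a 1-form omega = sum_i f_i dx_i, the exterior derivative is
  d(omega) = sum_{i < j} (∂f_j/∂x_i - ∂f_i/∂x_j) dx_i ∧ dx_j.
  coefficient of dx ∧ dy: ∂f_2/∂x - ∂f_1/∂y = ∂(3*x*z)/∂x - ∂(z*(-y - 2*z))/∂y = 4*z
  coefficient of dx ∧ dz: ∂f_3/∂x - ∂f_1/∂z = ∂(-2*x*z + 2*y^2)/∂x - ∂(z*(-y - 2*z))/∂z = y + 2*z
  coefficient of dy ∧ dz: ∂f_3/∂y - ∂f_2/∂z = ∂(-2*x*z + 2*y^2)/∂y - ∂(3*x*z)/∂z = -3*x + 4*y
Assembling: d(omega) = (4*z) dx ∧ dy + (y + 2*z) dx ∧ dz + (-3*x + 4*y) dy ∧ dz.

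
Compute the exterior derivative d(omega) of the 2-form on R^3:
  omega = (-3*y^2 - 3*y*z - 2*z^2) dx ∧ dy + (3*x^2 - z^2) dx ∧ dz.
d(omega) = (-3*y - 4*z) dx ∧ dy ∧ dz

For a 2-form omega = sum_{i<j} g_{ij} dx_i ∧ dx_j, the exterior derivative is
  d(omega) = sum_{i<j} d(g_{ij}) ∧ dx_i ∧ dx_j = sum_{i<j, k} (∂g_{ij}/∂x_k) dx_k ∧ dx_i ∧ dx_j.
Expand each term, using dx_k ∧ dx_i ∧ dx_j = sgn(permutation) dx_{(a)} ∧ dx_{(b)} ∧ dx_{(c)} with (a < b < c) sorted:
  d(-3*y^2 - 3*y*z - 2*z^2) includes (∂/∂z)(-3*y^2 - 3*y*z - 2*z^2) dz = (-3*y - 4*z) dz, which multiplied by dx ∧ dy gives (-3*y - 4*z) dx ∧ dy ∧ dz
Collecting like 3-forms: d(omega) = (-3*y - 4*z) dx ∧ dy ∧ dz.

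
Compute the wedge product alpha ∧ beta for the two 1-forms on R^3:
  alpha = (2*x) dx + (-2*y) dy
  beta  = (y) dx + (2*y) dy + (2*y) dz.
alpha ∧ beta = (2*y*(2*x + y)) dx ∧ dy + (4*x*y) dx ∧ dz + (-4*y^2) dy ∧ dz

Distribute the wedge, using dx_i ∧ dx_j = -dx_j ∧ dx_i and dx_i ∧ dx_i = 0. For each pair (i, j) with i < j, the coefficient of dx_i ∧ dx_j in alpha ∧ beta is (alpha_i * beta_j - alpha_j * beta_i). Collecting: alpha ∧ beta = (2*y*(2*x + y)) dx ∧ dy + (4*x*y) dx ∧ dz + (-4*y^2) dy ∧ dz.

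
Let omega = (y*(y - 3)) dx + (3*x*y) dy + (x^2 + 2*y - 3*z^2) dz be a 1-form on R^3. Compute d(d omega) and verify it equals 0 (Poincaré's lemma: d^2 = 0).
d(d omega) = 0

Step 1: d omega = sum_{i<j} (∂f_j/∂x_i - ∂f_i/∂x_j) dx_i ∧ dx_j:
  coeff of dx ∧ dy: y + 3
  coeff of dx ∧ dz: 2*x
  coeff of dy ∧ dz: 2
Step 2: Apply d again to each 2-form coefficient. The only possible 3-form in R^3 is dx ∧ dy ∧ dz, with coefficient
  ∂(coeff of dy∧dz)/∂x - ∂(coeff of dx∧dz)/∂y + ∂(coeff of dx∧dy)/∂z
  = ∂/∂x (2) - ∂/∂y (2*x) + ∂/∂z (y + 3).
Each of these terms simplifies to sums of mixed partials that cancel in pairs. The result is 0 (by equality of mixed partials for smooth functions — Schwarz / Clairaut).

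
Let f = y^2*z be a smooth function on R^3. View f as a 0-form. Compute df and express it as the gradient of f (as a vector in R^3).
df = (0) dx + (2*y*z) dy + (y^2) dz; grad f = (0, 2*y*z, y^2)

For a 0-form f, d f = (∂f/∂x) dx + (∂f/∂y) dy + (∂f/∂z) dz. The components of the vector representation are exactly the entries of grad f in Cartesian coordinates:
  ∂f/∂x = 0
  ∂f/∂y = 2*y*z
  ∂f/∂z = y^2.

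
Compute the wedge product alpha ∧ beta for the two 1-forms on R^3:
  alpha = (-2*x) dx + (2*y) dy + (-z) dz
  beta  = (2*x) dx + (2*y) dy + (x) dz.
alpha ∧ beta = (-8*x*y) dx ∧ dy + (2*x*(-x + z)) dx ∧ dz + (2*y*(x + z)) dy ∧ dz

Distribute the wedge, using dx_i ∧ dx_j = -dx_j ∧ dx_i and dx_i ∧ dx_i = 0. For each pair (i, j) with i < j, the coefficient of dx_i ∧ dx_j in alpha ∧ beta is (alpha_i * beta_j - alpha_j * beta_i). Collecting: alpha ∧ beta = (-8*x*y) dx ∧ dy + (2*x*(-x + z)) dx ∧ dz + (2*y*(x + z)) dy ∧ dz.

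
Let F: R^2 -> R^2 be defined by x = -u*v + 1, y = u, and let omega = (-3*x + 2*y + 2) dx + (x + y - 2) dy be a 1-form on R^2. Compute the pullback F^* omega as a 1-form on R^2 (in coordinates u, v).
F^* omega = (-3*u*v^2 - 3*u*v + u + v - 1) du + (u*(-3*u*v - 2*u + 1)) dv

Using F^*(f dg) = (f ∘ F) d(g ∘ F), substitute each coordinate x_i by F_i(u, v) in f_i, and replace dx_i by d F_i = (∂F_i/∂u) du + (∂F_i/∂v) dv.
  For the x component: f_1(F) = 3*u*v + 2*u - 1; d F_1 = (-v) du + (-u) dv
  For the y component: f_2(F) = -u*v + u - 1; d F_2 = (1) du + (0) dv
Combining and collecting du, dv coefficients:
  coeff of du: -3*u*v^2 - 3*u*v + u + v - 1
  coeff of dv: u*(-3*u*v - 2*u + 1)
F^* omega = (-3*u*v^2 - 3*u*v + u + v - 1) du + (u*(-3*u*v - 2*u + 1)) dv.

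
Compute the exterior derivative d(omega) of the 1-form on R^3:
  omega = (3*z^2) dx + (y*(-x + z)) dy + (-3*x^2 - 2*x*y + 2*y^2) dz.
d(omega) = (-y) dx ∧ dy + (-6*x - 2*y - 6*z) dx ∧ dz + (-2*x + 3*y) dy ∧ dz

For a 1-form omega = sum_i f_i dx_i, the exterior derivative is
  d(omega) = sum_{i < j} (∂f_j/∂x_i - ∂f_i/∂x_j) dx_i ∧ dx_j.
  coefficient of dx ∧ dy: ∂f_2/∂x - ∂f_1/∂y = ∂(y*(-x + z))/∂x - ∂(3*z^2)/∂y = -y
  coefficient of dx ∧ dz: ∂f_3/∂x - ∂f_1/∂z = ∂(-3*x^2 - 2*x*y + 2*y^2)/∂x - ∂(3*z^2)/∂z = -6*x - 2*y - 6*z
  coefficient of dy ∧ dz: ∂f_3/∂y - ∂f_2/∂z = ∂(-3*x^2 - 2*x*y + 2*y^2)/∂y - ∂(y*(-x + z))/∂z = -2*x + 3*y
Assembling: d(omega) = (-y) dx ∧ dy + (-6*x - 2*y - 6*z) dx ∧ dz + (-2*x + 3*y) dy ∧ dz.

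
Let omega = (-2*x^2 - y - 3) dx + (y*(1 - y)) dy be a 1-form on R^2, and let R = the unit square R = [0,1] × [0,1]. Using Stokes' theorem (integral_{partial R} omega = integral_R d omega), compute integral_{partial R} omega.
integral_(partial R) omega = 1

Stokes: integral_partial_R omega = integral_R d omega with d omega = (∂Q/∂x - ∂P/∂y) dx ∧ dy.
  ∂Q/∂x = 0
  ∂P/∂y = -1
  integrand = ∂Q/∂x - ∂P/∂y = 1.
Integrating over R: integral_0^1 integral_0^1 (1) dx dy = 1.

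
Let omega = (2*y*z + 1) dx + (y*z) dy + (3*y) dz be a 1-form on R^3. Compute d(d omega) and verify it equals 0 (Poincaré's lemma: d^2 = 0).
d(d omega) = 0

Step 1: d omega = sum_{i<j} (∂f_j/∂x_i - ∂f_i/∂x_j) dx_i ∧ dx_j:
  coeff of dx ∧ dy: -2*z
  coeff of dx ∧ dz: -2*y
  coeff of dy ∧ dz: 3 - y
Step 2: Apply d again to each 2-form coefficient. The only possible 3-form in R^3 is dx ∧ dy ∧ dz, with coefficient
  ∂(coeff of dy∧dz)/∂x - ∂(coeff of dx∧dz)/∂y + ∂(coeff of dx∧dy)/∂z
  = ∂/∂x (3 - y) - ∂/∂y (-2*y) + ∂/∂z (-2*z).
Each of these terms simplifies to sums of mixed partials that cancel in pairs. The result is 0 (by equality of mixed partials for smooth functions — Schwarz / Clairaut).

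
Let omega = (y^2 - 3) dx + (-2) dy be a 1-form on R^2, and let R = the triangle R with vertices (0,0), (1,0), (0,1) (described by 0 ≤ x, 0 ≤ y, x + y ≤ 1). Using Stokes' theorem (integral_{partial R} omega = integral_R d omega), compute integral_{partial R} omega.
integral_(partial R) omega = -1/3

Stokes: integral_partial_R omega = integral_R d omega with d omega = (∂Q/∂x - ∂P/∂y) dx ∧ dy.
  ∂Q/∂x = 0
  ∂P/∂y = 2*y
  integrand = ∂Q/∂x - ∂P/∂y = -2*y.
Integrating over R: integral_0^1 integral_0^{1-x} (-2*y) dy dx = -1/3.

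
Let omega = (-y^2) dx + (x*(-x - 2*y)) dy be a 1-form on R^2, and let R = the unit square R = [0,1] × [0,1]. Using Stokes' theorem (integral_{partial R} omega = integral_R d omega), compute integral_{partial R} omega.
integral_(partial R) omega = -1

Stokes: integral_partial_R omega = integral_R d omega with d omega = (∂Q/∂x - ∂P/∂y) dx ∧ dy.
  ∂Q/∂x = -2*x - 2*y
  ∂P/∂y = -2*y
  integrand = ∂Q/∂x - ∂P/∂y = -2*x.
Integrating over R: integral_0^1 integral_0^1 (-2*x) dx dy = -1.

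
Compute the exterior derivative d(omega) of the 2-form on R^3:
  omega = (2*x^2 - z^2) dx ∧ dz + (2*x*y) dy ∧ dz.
d(omega) = (2*y) dx ∧ dy ∧ dz

For a 2-form omega = sum_{i<j} g_{ij} dx_i ∧ dx_j, the exterior derivative is
  d(omega) = sum_{i<j} d(g_{ij}) ∧ dx_i ∧ dx_j = sum_{i<j, k} (∂g_{ij}/∂x_k) dx_k ∧ dx_i ∧ dx_j.
Expand each term, using dx_k ∧ dx_i ∧ dx_j = sgn(permutation) dx_{(a)} ∧ dx_{(b)} ∧ dx_{(c)} with (a < b < c) sorted:
  d(2*x*y) includes (∂/∂x)(2*x*y) dx = (2*y) dx, which multiplied by dy ∧ dz gives (2*y) dx ∧ dy ∧ dz
Collecting like 3-forms: d(omega) = (2*y) dx ∧ dy ∧ dz.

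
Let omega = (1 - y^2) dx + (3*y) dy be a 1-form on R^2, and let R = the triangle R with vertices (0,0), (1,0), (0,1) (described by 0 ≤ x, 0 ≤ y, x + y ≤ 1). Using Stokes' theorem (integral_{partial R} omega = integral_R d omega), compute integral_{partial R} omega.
integral_(partial R) omega = 1/3

Stokes: integral_partial_R omega = integral_R d omega with d omega = (∂Q/∂x - ∂P/∂y) dx ∧ dy.
  ∂Q/∂x = 0
  ∂P/∂y = -2*y
  integrand = ∂Q/∂x - ∂P/∂y = 2*y.
Integrating over R: integral_0^1 integral_0^{1-x} (2*y) dy dx = 1/3.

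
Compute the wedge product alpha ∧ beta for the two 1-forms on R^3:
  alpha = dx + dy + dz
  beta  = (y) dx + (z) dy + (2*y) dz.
alpha ∧ beta = (-y + z) dx ∧ dy + (y) dx ∧ dz + (2*y - z) dy ∧ dz

Distribute the wedge, using dx_i ∧ dx_j = -dx_j ∧ dx_i and dx_i ∧ dx_i = 0. For each pair (i, j) with i < j, the coefficient of dx_i ∧ dx_j in alpha ∧ beta is (alpha_i * beta_j - alpha_j * beta_i). Collecting: alpha ∧ beta = (-y + z) dx ∧ dy + (y) dx ∧ dz + (2*y - z) dy ∧ dz.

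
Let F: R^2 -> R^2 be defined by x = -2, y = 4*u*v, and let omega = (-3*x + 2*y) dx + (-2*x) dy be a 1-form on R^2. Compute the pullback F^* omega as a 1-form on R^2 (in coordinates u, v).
F^* omega = (16*v) du + (16*u) dv

Using F^*(f dg) = (f ∘ F) d(g ∘ F), substitute each coordinate x_i by F_i(u, v) in f_i, and replace dx_i by d F_i = (∂F_i/∂u) du + (∂F_i/∂v) dv.
  For the x component: f_1(F) = 8*u*v + 6; d F_1 = (0) du + (0) dv
  For the y component: f_2(F) = 4; d F_2 = (4*v) du + (4*u) dv
Combining and collecting du, dv coefficients:
  coeff of du: 16*v
  coeff of dv: 16*u
F^* omega = (16*v) du + (16*u) dv.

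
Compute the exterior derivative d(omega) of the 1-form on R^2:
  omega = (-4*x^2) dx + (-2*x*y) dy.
d(omega) = (-2*y) dx ∧ dy

For a 1-form omega = sum_i f_i dx_i, the exterior derivative is
  d(omega) = sum_{i < j} (∂f_j/∂x_i - ∂f_i/∂x_j) dx_i ∧ dx_j.
  coefficient of dx ∧ dy: ∂f_2/∂x - ∂f_1/∂y = ∂(-2*x*y)/∂x - ∂(-4*x^2)/∂y = -2*y
Assembling: d(omega) = (-2*y) dx ∧ dy.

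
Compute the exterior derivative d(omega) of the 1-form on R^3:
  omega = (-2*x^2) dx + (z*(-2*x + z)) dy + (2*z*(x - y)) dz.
d(omega) = (-2*z) dx ∧ dy + (2*z) dx ∧ dz + (2*x - 4*z) dy ∧ dz

For a 1-form omega = sum_i f_i dx_i, the exterior derivative is
  d(omega) = sum_{i < j} (∂f_j/∂x_i - ∂f_i/∂x_j) dx_i ∧ dx_j.
  coefficient of dx ∧ dy: ∂f_2/∂x - ∂f_1/∂y = ∂(z*(-2*x + z))/∂x - ∂(-2*x^2)/∂y = -2*z
  coefficient of dx ∧ dz: ∂f_3/∂x - ∂f_1/∂z = ∂(2*z*(x - y))/∂x - ∂(-2*x^2)/∂z = 2*z
  coefficient of dy ∧ dz: ∂f_3/∂y - ∂f_2/∂z = ∂(2*z*(x - y))/∂y - ∂(z*(-2*x + z))/∂z = 2*x - 4*z
Assembling: d(omega) = (-2*z) dx ∧ dy + (2*z) dx ∧ dz + (2*x - 4*z) dy ∧ dz.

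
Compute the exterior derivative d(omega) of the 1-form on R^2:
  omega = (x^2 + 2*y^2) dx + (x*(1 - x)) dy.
d(omega) = (-2*x - 4*y + 1) dx ∧ dy

For a 1-form omega = sum_i f_i dx_i, the exterior derivative is
  d(omega) = sum_{i < j} (∂f_j/∂x_i - ∂f_i/∂x_j) dx_i ∧ dx_j.
  coefficient of dx ∧ dy: ∂f_2/∂x - ∂f_1/∂y = ∂(x*(1 - x))/∂x - ∂(x^2 + 2*y^2)/∂y = -2*x - 4*y + 1
Assembling: d(omega) = (-2*x - 4*y + 1) dx ∧ dy.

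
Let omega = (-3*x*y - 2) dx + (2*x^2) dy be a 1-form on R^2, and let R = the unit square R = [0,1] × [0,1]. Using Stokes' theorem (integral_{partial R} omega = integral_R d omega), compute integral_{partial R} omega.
integral_(partial R) omega = 7/2

Stokes: integral_partial_R omega = integral_R d omega with d omega = (∂Q/∂x - ∂P/∂y) dx ∧ dy.
  ∂Q/∂x = 4*x
  ∂P/∂y = -3*x
  integrand = ∂Q/∂x - ∂P/∂y = 7*x.
Integrating over R: integral_0^1 integral_0^1 (7*x) dx dy = 7/2.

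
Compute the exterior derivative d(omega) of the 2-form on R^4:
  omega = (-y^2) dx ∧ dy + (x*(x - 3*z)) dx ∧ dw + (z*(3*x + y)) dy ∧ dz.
d(omega) = (3*x) dx ∧ dz ∧ dw + (3*z) dx ∧ dy ∧ dz

For a 2-form omega = sum_{i<j} g_{ij} dx_i ∧ dx_j, the exterior derivative is
  d(omega) = sum_{i<j} d(g_{ij}) ∧ dx_i ∧ dx_j = sum_{i<j, k} (∂g_{ij}/∂x_k) dx_k ∧ dx_i ∧ dx_j.
Expand each term, using dx_k ∧ dx_i ∧ dx_j = sgn(permutation) dx_{(a)} ∧ dx_{(b)} ∧ dx_{(c)} with (a < b < c) sorted:
  d(x*(x - 3*z)) includes (∂/∂z)(x*(x - 3*z)) dz = (-3*x) dz, which multiplied by dx ∧ dw gives (3*x) dx ∧ dz ∧ dw
  d(z*(3*x + y)) includes (∂/∂x)(z*(3*x + y)) dx = (3*z) dx, which multiplied by dy ∧ dz gives (3*z) dx ∧ dy ∧ dz
Collecting like 3-forms: d(omega) = (3*x) dx ∧ dz ∧ dw + (3*z) dx ∧ dy ∧ dz.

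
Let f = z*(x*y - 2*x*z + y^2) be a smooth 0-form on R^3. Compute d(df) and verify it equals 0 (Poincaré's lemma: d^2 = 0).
d(df) = 0

Step 1: df = sum_i (∂f/∂x_i) dx_i = (z*(y - 2*z)) dx + (z*(x + 2*y)) dy + (x*y - 4*x*z + y^2) dz.
Step 2: Apply d again. Using the 1-form formula, the coefficient of dx ∧ dy in d(df) is ∂^2 f/∂x ∂y - ∂^2 f/∂y ∂x = (z) - (z) = 0 (equality of mixed partials for smooth f).
Similarly for dx ∧ dz and dy ∧ dz — all coefficients vanish. So d(df) = 0.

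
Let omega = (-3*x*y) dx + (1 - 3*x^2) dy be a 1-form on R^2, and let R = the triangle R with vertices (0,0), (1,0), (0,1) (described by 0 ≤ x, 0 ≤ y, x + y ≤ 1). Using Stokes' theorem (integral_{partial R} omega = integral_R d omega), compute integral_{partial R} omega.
integral_(partial R) omega = -1/2

Stokes: integral_partial_R omega = integral_R d omega with d omega = (∂Q/∂x - ∂P/∂y) dx ∧ dy.
  ∂Q/∂x = -6*x
  ∂P/∂y = -3*x
  integrand = ∂Q/∂x - ∂P/∂y = -3*x.
Integrating over R: integral_0^1 integral_0^{1-x} (-3*x) dy dx = -1/2.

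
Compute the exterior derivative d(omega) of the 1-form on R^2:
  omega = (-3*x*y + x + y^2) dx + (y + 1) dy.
d(omega) = (3*x - 2*y) dx ∧ dy

For a 1-form omega = sum_i f_i dx_i, the exterior derivative is
  d(omega) = sum_{i < j} (∂f_j/∂x_i - ∂f_i/∂x_j) dx_i ∧ dx_j.
  coefficient of dx ∧ dy: ∂f_2/∂x - ∂f_1/∂y = ∂(y + 1)/∂x - ∂(-3*x*y + x + y^2)/∂y = 3*x - 2*y
Assembling: d(omega) = (3*x - 2*y) dx ∧ dy.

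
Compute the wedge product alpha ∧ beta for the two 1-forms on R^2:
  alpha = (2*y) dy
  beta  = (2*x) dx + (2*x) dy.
alpha ∧ beta = (-4*x*y) dx ∧ dy

Distribute the wedge, using dx_i ∧ dx_j = -dx_j ∧ dx_i and dx_i ∧ dx_i = 0. For each pair (i, j) with i < j, the coefficient of dx_i ∧ dx_j in alpha ∧ beta is (alpha_i * beta_j - alpha_j * beta_i). Collecting: alpha ∧ beta = (-4*x*y) dx ∧ dy.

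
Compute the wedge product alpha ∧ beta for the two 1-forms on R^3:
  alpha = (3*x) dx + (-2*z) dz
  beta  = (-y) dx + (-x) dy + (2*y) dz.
alpha ∧ beta = (-3*x^2) dx ∧ dy + (2*y*(3*x - z)) dx ∧ dz + (-2*x*z) dy ∧ dz

Distribute the wedge, using dx_i ∧ dx_j = -dx_j ∧ dx_i and dx_i ∧ dx_i = 0. For each pair (i, j) with i < j, the coefficient of dx_i ∧ dx_j in alpha ∧ beta is (alpha_i * beta_j - alpha_j * beta_i). Collecting: alpha ∧ beta = (-3*x^2) dx ∧ dy + (2*y*(3*x - z)) dx ∧ dz + (-2*x*z) dy ∧ dz.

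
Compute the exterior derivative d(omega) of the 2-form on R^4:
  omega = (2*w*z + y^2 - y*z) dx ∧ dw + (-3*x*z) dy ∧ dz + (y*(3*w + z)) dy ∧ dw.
d(omega) = (-2*y + z) dx ∧ dy ∧ dw + (-2*w + y) dx ∧ dz ∧ dw + (-3*z) dx ∧ dy ∧ dz + (-y) dy ∧ dz ∧ dw

For a 2-form omega = sum_{i<j} g_{ij} dx_i ∧ dx_j, the exterior derivative is
  d(omega) = sum_{i<j} d(g_{ij}) ∧ dx_i ∧ dx_j = sum_{i<j, k} (∂g_{ij}/∂x_k) dx_k ∧ dx_i ∧ dx_j.
Expand each term, using dx_k ∧ dx_i ∧ dx_j = sgn(permutation) dx_{(a)} ∧ dx_{(b)} ∧ dx_{(c)} with (a < b < c) sorted:
  d(2*w*z + y^2 - y*z) includes (∂/∂y)(2*w*z + y^2 - y*z) dy = (2*y - z) dy, which multiplied by dx ∧ dw gives (-2*y + z) dx ∧ dy ∧ dw
  d(2*w*z + y^2 - y*z) includes (∂/∂z)(2*w*z + y^2 - y*z) dz = (2*w - y) dz, which multiplied by dx ∧ dw gives (-2*w + y) dx ∧ dz ∧ dw
  d(-3*x*z) includes (∂/∂x)(-3*x*z) dx = (-3*z) dx, which multiplied by dy ∧ dz gives (-3*z) dx ∧ dy ∧ dz
  d(y*(3*w + z)) includes (∂/∂z)(y*(3*w + z)) dz = (y) dz, which multiplied by dy ∧ dw gives (-y) dy ∧ dz ∧ dw
Collecting like 3-forms: d(omega) = (-2*y + z) dx ∧ dy ∧ dw + (-2*w + y) dx ∧ dz ∧ dw + (-3*z) dx ∧ dy ∧ dz + (-y) dy ∧ dz ∧ dw.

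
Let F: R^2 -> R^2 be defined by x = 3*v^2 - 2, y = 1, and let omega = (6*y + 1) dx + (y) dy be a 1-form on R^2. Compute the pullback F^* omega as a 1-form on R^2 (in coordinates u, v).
F^* omega = (42*v) dv

Using F^*(f dg) = (f ∘ F) d(g ∘ F), substitute each coordinate x_i by F_i(u, v) in f_i, and replace dx_i by d F_i = (∂F_i/∂u) du + (∂F_i/∂v) dv.
  For the x component: f_1(F) = 7; d F_1 = (0) du + (6*v) dv
  For the y component: f_2(F) = 1; d F_2 = (0) du + (0) dv
Combining and collecting du, dv coefficients:
  coeff of du: 0
  coeff of dv: 42*v
F^* omega = (42*v) dv.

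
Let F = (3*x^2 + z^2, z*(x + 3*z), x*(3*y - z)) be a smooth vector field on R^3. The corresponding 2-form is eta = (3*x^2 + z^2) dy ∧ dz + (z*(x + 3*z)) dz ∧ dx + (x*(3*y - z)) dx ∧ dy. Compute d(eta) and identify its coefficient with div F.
d(eta) = (5*x) dx ∧ dy ∧ dz; div F = 5*x

For a 2-form in R^3 of the form above, applying d gives a 3-form with coefficient ∂P/∂x + ∂Q/∂y + ∂R/∂z:
  ∂P/∂x = 6*x
  ∂Q/∂y = 0
  ∂R/∂z = -x
Sum = 5*x, which is exactly div F.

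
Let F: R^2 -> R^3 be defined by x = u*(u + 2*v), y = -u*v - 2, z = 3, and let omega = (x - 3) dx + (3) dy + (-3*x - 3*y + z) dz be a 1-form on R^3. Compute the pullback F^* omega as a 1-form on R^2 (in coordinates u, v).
F^* omega = (2*u^3 + 6*u^2*v + 4*u*v^2 - 6*u - 9*v) du + (u*(2*u^2 + 4*u*v - 9)) dv

Using F^*(f dg) = (f ∘ F) d(g ∘ F), substitute each coordinate x_i by F_i(u, v) in f_i, and replace dx_i by d F_i = (∂F_i/∂u) du + (∂F_i/∂v) dv.
  For the x component: f_1(F) = u^2 + 2*u*v - 3; d F_1 = (2*u + 2*v) du + (2*u) dv
  For the y component: f_2(F) = 3; d F_2 = (-v) du + (-u) dv
  For the z component: f_3(F) = -3*u^2 - 3*u*v + 9; d F_3 = (0) du + (0) dv
Combining and collecting du, dv coefficients:
  coeff of du: 2*u^3 + 6*u^2*v + 4*u*v^2 - 6*u - 9*v
  coeff of dv: u*(2*u^2 + 4*u*v - 9)
F^* omega = (2*u^3 + 6*u^2*v + 4*u*v^2 - 6*u - 9*v) du + (u*(2*u^2 + 4*u*v - 9)) dv.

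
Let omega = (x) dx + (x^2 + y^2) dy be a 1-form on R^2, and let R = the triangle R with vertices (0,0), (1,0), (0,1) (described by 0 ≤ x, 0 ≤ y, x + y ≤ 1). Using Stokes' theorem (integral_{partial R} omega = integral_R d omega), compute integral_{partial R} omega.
integral_(partial R) omega = 1/3

Stokes: integral_partial_R omega = integral_R d omega with d omega = (∂Q/∂x - ∂P/∂y) dx ∧ dy.
  ∂Q/∂x = 2*x
  ∂P/∂y = 0
  integrand = ∂Q/∂x - ∂P/∂y = 2*x.
Integrating over R: integral_0^1 integral_0^{1-x} (2*x) dy dx = 1/3.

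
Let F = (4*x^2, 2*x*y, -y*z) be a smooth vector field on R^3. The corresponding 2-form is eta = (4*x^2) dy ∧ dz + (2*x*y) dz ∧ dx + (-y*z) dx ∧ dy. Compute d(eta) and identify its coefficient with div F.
d(eta) = (10*x - y) dx ∧ dy ∧ dz; div F = 10*x - y

For a 2-form in R^3 of the form above, applying d gives a 3-form with coefficient ∂P/∂x + ∂Q/∂y + ∂R/∂z:
  ∂P/∂x = 8*x
  ∂Q/∂y = 2*x
  ∂R/∂z = -y
Sum = 10*x - y, which is exactly div F.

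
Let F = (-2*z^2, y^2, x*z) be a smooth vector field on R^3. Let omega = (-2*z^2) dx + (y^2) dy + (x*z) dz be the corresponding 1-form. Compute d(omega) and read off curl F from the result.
d(omega) = (0) dy ∧ dz + (-5*z) dz ∧ dx + (0) dx ∧ dy; curl F = (0, -5*z, 0)

d omega = sum_{i<j} (∂f_j/∂x_i - ∂f_i/∂x_j) dx_i ∧ dx_j. Under the identification (dy ∧ dz, dz ∧ dx, dx ∧ dy) ↔ (e_x, e_y, e_z), the coefficients are exactly the components of curl F. Compute:
  ∂R/∂y - ∂Q/∂z = (0) - (0) = 0
  ∂P/∂z - ∂R/∂x = (-4*z) - (z) = -5*z
  ∂Q/∂x - ∂P/∂y = (0) - (0) = 0.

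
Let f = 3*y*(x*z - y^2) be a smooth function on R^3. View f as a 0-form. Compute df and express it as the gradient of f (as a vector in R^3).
df = (3*y*z) dx + (3*x*z - 9*y^2) dy + (3*x*y) dz; grad f = (3*y*z, 3*x*z - 9*y^2, 3*x*y)

For a 0-form f, d f = (∂f/∂x) dx + (∂f/∂y) dy + (∂f/∂z) dz. The components of the vector representation are exactly the entries of grad f in Cartesian coordinates:
  ∂f/∂x = 3*y*z
  ∂f/∂y = 3*x*z - 9*y^2
  ∂f/∂z = 3*x*y.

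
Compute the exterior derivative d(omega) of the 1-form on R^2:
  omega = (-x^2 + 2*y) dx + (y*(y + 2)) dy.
d(omega) = (-2) dx ∧ dy

For a 1-form omega = sum_i f_i dx_i, the exterior derivative is
  d(omega) = sum_{i < j} (∂f_j/∂x_i - ∂f_i/∂x_j) dx_i ∧ dx_j.
  coefficient of dx ∧ dy: ∂f_2/∂x - ∂f_1/∂y = ∂(y*(y + 2))/∂x - ∂(-x^2 + 2*y)/∂y = -2
Assembling: d(omega) = (-2) dx ∧ dy.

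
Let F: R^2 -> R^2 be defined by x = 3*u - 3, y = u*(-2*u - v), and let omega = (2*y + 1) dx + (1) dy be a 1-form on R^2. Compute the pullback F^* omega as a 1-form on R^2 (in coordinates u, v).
F^* omega = (-12*u^2 - 6*u*v - 4*u - v + 3) du + (-u) dv

Using F^*(f dg) = (f ∘ F) d(g ∘ F), substitute each coordinate x_i by F_i(u, v) in f_i, and replace dx_i by d F_i = (∂F_i/∂u) du + (∂F_i/∂v) dv.
  For the x component: f_1(F) = -4*u^2 - 2*u*v + 1; d F_1 = (3) du + (0) dv
  For the y component: f_2(F) = 1; d F_2 = (-4*u - v) du + (-u) dv
Combining and collecting du, dv coefficients:
  coeff of du: -12*u^2 - 6*u*v - 4*u - v + 3
  coeff of dv: -u
F^* omega = (-12*u^2 - 6*u*v - 4*u - v + 3) du + (-u) dv.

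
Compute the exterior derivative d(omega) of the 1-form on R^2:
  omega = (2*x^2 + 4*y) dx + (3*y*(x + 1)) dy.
d(omega) = (3*y - 4) dx ∧ dy

For a 1-form omega = sum_i f_i dx_i, the exterior derivative is
  d(omega) = sum_{i < j} (∂f_j/∂x_i - ∂f_i/∂x_j) dx_i ∧ dx_j.
  coefficient of dx ∧ dy: ∂f_2/∂x - ∂f_1/∂y = ∂(3*y*(x + 1))/∂x - ∂(2*x^2 + 4*y)/∂y = 3*y - 4
Assembling: d(omega) = (3*y - 4) dx ∧ dy.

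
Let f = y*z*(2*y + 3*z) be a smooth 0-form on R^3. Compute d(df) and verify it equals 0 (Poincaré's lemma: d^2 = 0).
d(df) = 0

Step 1: df = sum_i (∂f/∂x_i) dx_i = (0) dx + (z*(4*y + 3*z)) dy + (2*y*(y + 3*z)) dz.
Step 2: Apply d again. Using the 1-form formula, the coefficient of dx ∧ dy in d(df) is ∂^2 f/∂x ∂y - ∂^2 f/∂y ∂x = (0) - (0) = 0 (equality of mixed partials for smooth f).
Similarly for dx ∧ dz and dy ∧ dz — all coefficients vanish. So d(df) = 0.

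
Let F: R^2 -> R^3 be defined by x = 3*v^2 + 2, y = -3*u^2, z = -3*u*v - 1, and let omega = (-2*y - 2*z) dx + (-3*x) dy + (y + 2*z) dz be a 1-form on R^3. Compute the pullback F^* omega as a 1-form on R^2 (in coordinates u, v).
F^* omega = (9*u^2*v + 72*u*v^2 + 36*u + 6*v) du + (9*u^3 + 54*u^2*v + 36*u*v^2 + 6*u + 12*v) dv

Using F^*(f dg) = (f ∘ F) d(g ∘ F), substitute each coordinate x_i by F_i(u, v) in f_i, and replace dx_i by d F_i = (∂F_i/∂u) du + (∂F_i/∂v) dv.
  For the x component: f_1(F) = 6*u^2 + 6*u*v + 2; d F_1 = (0) du + (6*v) dv
  For the y component: f_2(F) = -9*v^2 - 6; d F_2 = (-6*u) du + (0) dv
  For the z component: f_3(F) = -3*u^2 - 6*u*v - 2; d F_3 = (-3*v) du + (-3*u) dv
Combining and collecting du, dv coefficients:
  coeff of du: 9*u^2*v + 72*u*v^2 + 36*u + 6*v
  coeff of dv: 9*u^3 + 54*u^2*v + 36*u*v^2 + 6*u + 12*v
F^* omega = (9*u^2*v + 72*u*v^2 + 36*u + 6*v) du + (9*u^3 + 54*u^2*v + 36*u*v^2 + 6*u + 12*v) dv.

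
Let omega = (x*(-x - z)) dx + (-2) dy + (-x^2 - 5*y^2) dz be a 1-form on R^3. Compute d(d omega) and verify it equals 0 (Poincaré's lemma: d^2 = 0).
d(d omega) = 0

Step 1: d omega = sum_{i<j} (∂f_j/∂x_i - ∂f_i/∂x_j) dx_i ∧ dx_j:
  coeff of dx ∧ dy: 0
  coeff of dx ∧ dz: -x
  coeff of dy ∧ dz: -10*y
Step 2: Apply d again to each 2-form coefficient. The only possible 3-form in R^3 is dx ∧ dy ∧ dz, with coefficient
  ∂(coeff of dy∧dz)/∂x - ∂(coeff of dx∧dz)/∂y + ∂(coeff of dx∧dy)/∂z
  = ∂/∂x (-10*y) - ∂/∂y (-x) + ∂/∂z (0).
Each of these terms simplifies to sums of mixed partials that cancel in pairs. The result is 0 (by equality of mixed partials for smooth functions — Schwarz / Clairaut).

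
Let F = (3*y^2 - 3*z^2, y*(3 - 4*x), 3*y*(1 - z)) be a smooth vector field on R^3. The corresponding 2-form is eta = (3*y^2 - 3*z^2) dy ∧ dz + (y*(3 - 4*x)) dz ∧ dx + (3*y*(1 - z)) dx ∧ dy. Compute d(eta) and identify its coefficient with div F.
d(eta) = (-4*x - 3*y + 3) dx ∧ dy ∧ dz; div F = -4*x - 3*y + 3

For a 2-form in R^3 of the form above, applying d gives a 3-form with coefficient ∂P/∂x + ∂Q/∂y + ∂R/∂z:
  ∂P/∂x = 0
  ∂Q/∂y = 3 - 4*x
  ∂R/∂z = -3*y
Sum = -4*x - 3*y + 3, which is exactly div F.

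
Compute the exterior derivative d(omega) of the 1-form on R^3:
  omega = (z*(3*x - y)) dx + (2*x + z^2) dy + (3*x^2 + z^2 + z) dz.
d(omega) = (z + 2) dx ∧ dy + (3*x + y) dx ∧ dz + (-2*z) dy ∧ dz

For a 1-form omega = sum_i f_i dx_i, the exterior derivative is
  d(omega) = sum_{i < j} (∂f_j/∂x_i - ∂f_i/∂x_j) dx_i ∧ dx_j.
  coefficient of dx ∧ dy: ∂f_2/∂x - ∂f_1/∂y = ∂(2*x + z^2)/∂x - ∂(z*(3*x - y))/∂y = z + 2
  coefficient of dx ∧ dz: ∂f_3/∂x - ∂f_1/∂z = ∂(3*x^2 + z^2 + z)/∂x - ∂(z*(3*x - y))/∂z = 3*x + y
  coefficient of dy ∧ dz: ∂f_3/∂y - ∂f_2/∂z = ∂(3*x^2 + z^2 + z)/∂y - ∂(2*x + z^2)/∂z = -2*z
Assembling: d(omega) = (z + 2) dx ∧ dy + (3*x + y) dx ∧ dz + (-2*z) dy ∧ dz.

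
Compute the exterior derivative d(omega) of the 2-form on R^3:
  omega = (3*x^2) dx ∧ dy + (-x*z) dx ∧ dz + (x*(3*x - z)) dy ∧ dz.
d(omega) = (6*x - z) dx ∧ dy ∧ dz

For a 2-form omega = sum_{i<j} g_{ij} dx_i ∧ dx_j, the exterior derivative is
  d(omega) = sum_{i<j} d(g_{ij}) ∧ dx_i ∧ dx_j = sum_{i<j, k} (∂g_{ij}/∂x_k) dx_k ∧ dx_i ∧ dx_j.
Expand each term, using dx_k ∧ dx_i ∧ dx_j = sgn(permutation) dx_{(a)} ∧ dx_{(b)} ∧ dx_{(c)} with (a < b < c) sorted:
  d(x*(3*x - z)) includes (∂/∂x)(x*(3*x - z)) dx = (6*x - z) dx, which multiplied by dy ∧ dz gives (6*x - z) dx ∧ dy ∧ dz
Collecting like 3-forms: d(omega) = (6*x - z) dx ∧ dy ∧ dz.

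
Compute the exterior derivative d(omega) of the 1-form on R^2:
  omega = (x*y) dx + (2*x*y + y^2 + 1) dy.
d(omega) = (-x + 2*y) dx ∧ dy

For a 1-form omega = sum_i f_i dx_i, the exterior derivative is
  d(omega) = sum_{i < j} (∂f_j/∂x_i - ∂f_i/∂x_j) dx_i ∧ dx_j.
  coefficient of dx ∧ dy: ∂f_2/∂x - ∂f_1/∂y = ∂(2*x*y + y^2 + 1)/∂x - ∂(x*y)/∂y = -x + 2*y
Assembling: d(omega) = (-x + 2*y) dx ∧ dy.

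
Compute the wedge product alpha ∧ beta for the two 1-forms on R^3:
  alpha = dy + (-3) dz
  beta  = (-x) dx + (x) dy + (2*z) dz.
alpha ∧ beta = (x) dx ∧ dy + (3*x + 2*z) dy ∧ dz + (-3*x) dx ∧ dz

Distribute the wedge, using dx_i ∧ dx_j = -dx_j ∧ dx_i and dx_i ∧ dx_i = 0. For each pair (i, j) with i < j, the coefficient of dx_i ∧ dx_j in alpha ∧ beta is (alpha_i * beta_j - alpha_j * beta_i). Collecting: alpha ∧ beta = (x) dx ∧ dy + (3*x + 2*z) dy ∧ dz + (-3*x) dx ∧ dz.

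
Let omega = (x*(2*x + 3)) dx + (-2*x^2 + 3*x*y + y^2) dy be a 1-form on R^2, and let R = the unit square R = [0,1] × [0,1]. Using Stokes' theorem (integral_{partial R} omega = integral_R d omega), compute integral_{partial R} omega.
integral_(partial R) omega = -1/2

Stokes: integral_partial_R omega = integral_R d omega with d omega = (∂Q/∂x - ∂P/∂y) dx ∧ dy.
  ∂Q/∂x = -4*x + 3*y
  ∂P/∂y = 0
  integrand = ∂Q/∂x - ∂P/∂y = -4*x + 3*y.
Integrating over R: integral_0^1 integral_0^1 (-4*x + 3*y) dx dy = -1/2.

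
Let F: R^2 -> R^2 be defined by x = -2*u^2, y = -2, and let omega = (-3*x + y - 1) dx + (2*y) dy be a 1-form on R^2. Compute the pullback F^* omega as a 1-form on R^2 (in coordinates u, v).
F^* omega = (-24*u^3 + 12*u) du

Using F^*(f dg) = (f ∘ F) d(g ∘ F), substitute each coordinate x_i by F_i(u, v) in f_i, and replace dx_i by d F_i = (∂F_i/∂u) du + (∂F_i/∂v) dv.
  For the x component: f_1(F) = 6*u^2 - 3; d F_1 = (-4*u) du + (0) dv
  For the y component: f_2(F) = -4; d F_2 = (0) du + (0) dv
Combining and collecting du, dv coefficients:
  coeff of du: -24*u^3 + 12*u
  coeff of dv: 0
F^* omega = (-24*u^3 + 12*u) du.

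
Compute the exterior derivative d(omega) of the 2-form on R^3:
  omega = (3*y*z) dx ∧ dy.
d(omega) = (3*y) dx ∧ dy ∧ dz

For a 2-form omega = sum_{i<j} g_{ij} dx_i ∧ dx_j, the exterior derivative is
  d(omega) = sum_{i<j} d(g_{ij}) ∧ dx_i ∧ dx_j = sum_{i<j, k} (∂g_{ij}/∂x_k) dx_k ∧ dx_i ∧ dx_j.
Expand each term, using dx_k ∧ dx_i ∧ dx_j = sgn(permutation) dx_{(a)} ∧ dx_{(b)} ∧ dx_{(c)} with (a < b < c) sorted:
  d(3*y*z) includes (∂/∂z)(3*y*z) dz = (3*y) dz, which multiplied by dx ∧ dy gives (3*y) dx ∧ dy ∧ dz
Collecting like 3-forms: d(omega) = (3*y) dx ∧ dy ∧ dz.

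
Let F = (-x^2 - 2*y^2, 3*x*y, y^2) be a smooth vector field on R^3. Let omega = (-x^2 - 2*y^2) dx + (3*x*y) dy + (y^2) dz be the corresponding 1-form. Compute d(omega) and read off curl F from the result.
d(omega) = (2*y) dy ∧ dz + (0) dz ∧ dx + (7*y) dx ∧ dy; curl F = (2*y, 0, 7*y)

d omega = sum_{i<j} (∂f_j/∂x_i - ∂f_i/∂x_j) dx_i ∧ dx_j. Under the identification (dy ∧ dz, dz ∧ dx, dx ∧ dy) ↔ (e_x, e_y, e_z), the coefficients are exactly the components of curl F. Compute:
  ∂R/∂y - ∂Q/∂z = (2*y) - (0) = 2*y
  ∂P/∂z - ∂R/∂x = (0) - (0) = 0
  ∂Q/∂x - ∂P/∂y = (3*y) - (-4*y) = 7*y.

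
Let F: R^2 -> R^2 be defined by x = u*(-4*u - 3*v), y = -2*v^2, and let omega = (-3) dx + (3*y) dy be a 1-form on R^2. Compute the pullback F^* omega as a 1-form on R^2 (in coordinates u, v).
F^* omega = (24*u + 9*v) du + (9*u + 24*v^3) dv

Using F^*(f dg) = (f ∘ F) d(g ∘ F), substitute each coordinate x_i by F_i(u, v) in f_i, and replace dx_i by d F_i = (∂F_i/∂u) du + (∂F_i/∂v) dv.
  For the x component: f_1(F) = -3; d F_1 = (-8*u - 3*v) du + (-3*u) dv
  For the y component: f_2(F) = -6*v^2; d F_2 = (0) du + (-4*v) dv
Combining and collecting du, dv coefficients:
  coeff of du: 24*u + 9*v
  coeff of dv: 9*u + 24*v^3
F^* omega = (24*u + 9*v) du + (9*u + 24*v^3) dv.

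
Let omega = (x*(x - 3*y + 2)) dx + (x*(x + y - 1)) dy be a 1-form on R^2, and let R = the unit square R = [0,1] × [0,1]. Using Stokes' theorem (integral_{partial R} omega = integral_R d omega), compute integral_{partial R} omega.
integral_(partial R) omega = 2

Stokes: integral_partial_R omega = integral_R d omega with d omega = (∂Q/∂x - ∂P/∂y) dx ∧ dy.
  ∂Q/∂x = 2*x + y - 1
  ∂P/∂y = -3*x
  integrand = ∂Q/∂x - ∂P/∂y = 5*x + y - 1.
Integrating over R: integral_0^1 integral_0^1 (5*x + y - 1) dx dy = 2.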